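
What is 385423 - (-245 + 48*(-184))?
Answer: 394500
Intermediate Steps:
385423 - (-245 + 48*(-184)) = 385423 - (-245 - 8832) = 385423 - 1*(-9077) = 385423 + 9077 = 394500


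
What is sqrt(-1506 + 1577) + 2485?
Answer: 2485 + sqrt(71) ≈ 2493.4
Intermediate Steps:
sqrt(-1506 + 1577) + 2485 = sqrt(71) + 2485 = 2485 + sqrt(71)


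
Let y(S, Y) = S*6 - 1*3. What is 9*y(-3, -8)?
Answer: -189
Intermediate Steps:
y(S, Y) = -3 + 6*S (y(S, Y) = 6*S - 3 = -3 + 6*S)
9*y(-3, -8) = 9*(-3 + 6*(-3)) = 9*(-3 - 18) = 9*(-21) = -189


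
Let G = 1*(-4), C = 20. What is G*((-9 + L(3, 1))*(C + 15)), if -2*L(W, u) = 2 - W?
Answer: 1190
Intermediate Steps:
L(W, u) = -1 + W/2 (L(W, u) = -(2 - W)/2 = -1 + W/2)
G = -4
G*((-9 + L(3, 1))*(C + 15)) = -4*(-9 + (-1 + (½)*3))*(20 + 15) = -4*(-9 + (-1 + 3/2))*35 = -4*(-9 + ½)*35 = -(-34)*35 = -4*(-595/2) = 1190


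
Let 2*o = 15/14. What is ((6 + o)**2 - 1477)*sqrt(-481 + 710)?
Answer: -1124479*sqrt(229)/784 ≈ -21705.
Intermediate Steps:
o = 15/28 (o = (15/14)/2 = (15*(1/14))/2 = (1/2)*(15/14) = 15/28 ≈ 0.53571)
((6 + o)**2 - 1477)*sqrt(-481 + 710) = ((6 + 15/28)**2 - 1477)*sqrt(-481 + 710) = ((183/28)**2 - 1477)*sqrt(229) = (33489/784 - 1477)*sqrt(229) = -1124479*sqrt(229)/784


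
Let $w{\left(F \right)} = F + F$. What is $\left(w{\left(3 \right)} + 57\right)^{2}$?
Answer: $3969$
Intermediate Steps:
$w{\left(F \right)} = 2 F$
$\left(w{\left(3 \right)} + 57\right)^{2} = \left(2 \cdot 3 + 57\right)^{2} = \left(6 + 57\right)^{2} = 63^{2} = 3969$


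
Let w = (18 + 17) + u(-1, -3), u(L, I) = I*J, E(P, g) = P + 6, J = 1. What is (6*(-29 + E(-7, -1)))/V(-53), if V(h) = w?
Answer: -45/8 ≈ -5.6250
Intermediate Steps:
E(P, g) = 6 + P
u(L, I) = I (u(L, I) = I*1 = I)
w = 32 (w = (18 + 17) - 3 = 35 - 3 = 32)
V(h) = 32
(6*(-29 + E(-7, -1)))/V(-53) = (6*(-29 + (6 - 7)))/32 = (6*(-29 - 1))*(1/32) = (6*(-30))*(1/32) = -180*1/32 = -45/8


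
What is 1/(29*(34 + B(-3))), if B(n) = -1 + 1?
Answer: 1/986 ≈ 0.0010142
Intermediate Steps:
B(n) = 0
1/(29*(34 + B(-3))) = 1/(29*(34 + 0)) = 1/(29*34) = 1/986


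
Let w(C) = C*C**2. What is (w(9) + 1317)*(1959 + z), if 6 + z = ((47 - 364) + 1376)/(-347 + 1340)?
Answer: 1323344616/331 ≈ 3.9980e+6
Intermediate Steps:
z = -1633/331 (z = -6 + ((47 - 364) + 1376)/(-347 + 1340) = -6 + (-317 + 1376)/993 = -6 + 1059*(1/993) = -6 + 353/331 = -1633/331 ≈ -4.9335)
w(C) = C**3
(w(9) + 1317)*(1959 + z) = (9**3 + 1317)*(1959 - 1633/331) = (729 + 1317)*(646796/331) = 2046*(646796/331) = 1323344616/331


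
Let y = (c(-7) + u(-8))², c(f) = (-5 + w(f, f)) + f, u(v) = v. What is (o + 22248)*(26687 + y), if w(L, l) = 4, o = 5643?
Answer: 751467213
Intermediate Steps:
c(f) = -1 + f (c(f) = (-5 + 4) + f = -1 + f)
y = 256 (y = ((-1 - 7) - 8)² = (-8 - 8)² = (-16)² = 256)
(o + 22248)*(26687 + y) = (5643 + 22248)*(26687 + 256) = 27891*26943 = 751467213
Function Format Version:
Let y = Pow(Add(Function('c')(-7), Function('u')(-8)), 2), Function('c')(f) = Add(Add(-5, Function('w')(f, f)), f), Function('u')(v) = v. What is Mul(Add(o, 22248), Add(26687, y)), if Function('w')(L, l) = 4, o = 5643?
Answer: 751467213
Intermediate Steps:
Function('c')(f) = Add(-1, f) (Function('c')(f) = Add(Add(-5, 4), f) = Add(-1, f))
y = 256 (y = Pow(Add(Add(-1, -7), -8), 2) = Pow(Add(-8, -8), 2) = Pow(-16, 2) = 256)
Mul(Add(o, 22248), Add(26687, y)) = Mul(Add(5643, 22248), Add(26687, 256)) = Mul(27891, 26943) = 751467213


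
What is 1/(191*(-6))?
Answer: -1/1146 ≈ -0.00087260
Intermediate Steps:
1/(191*(-6)) = 1/(-1146) = -1/1146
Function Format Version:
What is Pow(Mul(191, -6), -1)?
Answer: Rational(-1, 1146) ≈ -0.00087260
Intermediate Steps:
Pow(Mul(191, -6), -1) = Pow(-1146, -1) = Rational(-1, 1146)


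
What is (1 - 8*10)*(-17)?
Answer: 1343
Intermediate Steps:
(1 - 8*10)*(-17) = (1 - 80)*(-17) = -79*(-17) = 1343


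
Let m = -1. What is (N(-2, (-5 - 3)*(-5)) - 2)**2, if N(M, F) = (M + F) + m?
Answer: 1225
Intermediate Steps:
N(M, F) = -1 + F + M (N(M, F) = (M + F) - 1 = (F + M) - 1 = -1 + F + M)
(N(-2, (-5 - 3)*(-5)) - 2)**2 = ((-1 + (-5 - 3)*(-5) - 2) - 2)**2 = ((-1 - 8*(-5) - 2) - 2)**2 = ((-1 + 40 - 2) - 2)**2 = (37 - 2)**2 = 35**2 = 1225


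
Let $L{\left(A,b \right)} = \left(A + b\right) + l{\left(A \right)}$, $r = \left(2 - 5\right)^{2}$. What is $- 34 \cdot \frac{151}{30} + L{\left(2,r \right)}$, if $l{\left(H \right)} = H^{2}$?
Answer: $- \frac{2342}{15} \approx -156.13$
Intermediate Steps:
$r = 9$ ($r = \left(-3\right)^{2} = 9$)
$L{\left(A,b \right)} = A + b + A^{2}$ ($L{\left(A,b \right)} = \left(A + b\right) + A^{2} = A + b + A^{2}$)
$- 34 \cdot \frac{151}{30} + L{\left(2,r \right)} = - 34 \cdot \frac{151}{30} + \left(2 + 9 + 2^{2}\right) = - 34 \cdot 151 \cdot \frac{1}{30} + \left(2 + 9 + 4\right) = \left(-34\right) \frac{151}{30} + 15 = - \frac{2567}{15} + 15 = - \frac{2342}{15}$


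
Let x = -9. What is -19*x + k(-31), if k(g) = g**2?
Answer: 1132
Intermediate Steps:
-19*x + k(-31) = -19*(-9) + (-31)**2 = 171 + 961 = 1132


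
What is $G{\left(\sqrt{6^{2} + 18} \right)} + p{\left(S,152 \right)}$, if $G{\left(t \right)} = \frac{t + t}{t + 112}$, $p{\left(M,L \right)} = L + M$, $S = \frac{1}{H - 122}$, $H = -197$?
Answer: $\frac{302784089}{1992155} + \frac{336 \sqrt{6}}{6245} \approx 152.12$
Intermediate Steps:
$S = - \frac{1}{319}$ ($S = \frac{1}{-197 - 122} = \frac{1}{-319} = - \frac{1}{319} \approx -0.0031348$)
$G{\left(t \right)} = \frac{2 t}{112 + t}$
$G{\left(\sqrt{6^{2} + 18} \right)} + p{\left(S,152 \right)} = \frac{2 \sqrt{6^{2} + 18}}{112 + \sqrt{6^{2} + 18}} + \left(152 - \frac{1}{319}\right) = \frac{2 \sqrt{36 + 18}}{112 + \sqrt{36 + 18}} + \frac{48487}{319} = \frac{2 \sqrt{54}}{112 + \sqrt{54}} + \frac{48487}{319} = \frac{2 \cdot 3 \sqrt{6}}{112 + 3 \sqrt{6}} + \frac{48487}{319} = \frac{6 \sqrt{6}}{112 + 3 \sqrt{6}} + \frac{48487}{319} = \frac{48487}{319} + \frac{6 \sqrt{6}}{112 + 3 \sqrt{6}}$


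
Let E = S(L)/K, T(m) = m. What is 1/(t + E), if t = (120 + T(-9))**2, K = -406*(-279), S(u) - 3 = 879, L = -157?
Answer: 899/11076586 ≈ 8.1162e-5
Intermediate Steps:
S(u) = 882 (S(u) = 3 + 879 = 882)
K = 113274
t = 12321 (t = (120 - 9)**2 = 111**2 = 12321)
E = 7/899 (E = 882/113274 = 882*(1/113274) = 7/899 ≈ 0.0077864)
1/(t + E) = 1/(12321 + 7/899) = 1/(11076586/899) = 899/11076586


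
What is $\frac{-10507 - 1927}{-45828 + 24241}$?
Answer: $\frac{12434}{21587} \approx 0.57599$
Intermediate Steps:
$\frac{-10507 - 1927}{-45828 + 24241} = - \frac{12434}{-21587} = \left(-12434\right) \left(- \frac{1}{21587}\right) = \frac{12434}{21587}$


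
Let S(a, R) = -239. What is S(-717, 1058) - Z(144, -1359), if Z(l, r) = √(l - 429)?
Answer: -239 - I*√285 ≈ -239.0 - 16.882*I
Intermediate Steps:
Z(l, r) = √(-429 + l)
S(-717, 1058) - Z(144, -1359) = -239 - √(-429 + 144) = -239 - √(-285) = -239 - I*√285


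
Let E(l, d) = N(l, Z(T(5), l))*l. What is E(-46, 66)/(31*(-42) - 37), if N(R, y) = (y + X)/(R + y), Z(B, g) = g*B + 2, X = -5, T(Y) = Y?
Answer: 5359/183443 ≈ 0.029213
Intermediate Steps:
Z(B, g) = 2 + B*g (Z(B, g) = B*g + 2 = 2 + B*g)
N(R, y) = (-5 + y)/(R + y) (N(R, y) = (y - 5)/(R + y) = (-5 + y)/(R + y))
E(l, d) = l*(-3 + 5*l)/(2 + 6*l) (E(l, d) = ((-5 + (2 + 5*l))/(l + (2 + 5*l)))*l = ((-3 + 5*l)/(2 + 6*l))*l = l*(-3 + 5*l)/(2 + 6*l))
E(-46, 66)/(31*(-42) - 37) = ((½)*(-46)*(-3 + 5*(-46))/(1 + 3*(-46)))/(31*(-42) - 37) = ((½)*(-46)*(-3 - 230)/(1 - 138))/(-1302 - 37) = ((½)*(-46)*(-233)/(-137))/(-1339) = ((½)*(-46)*(-1/137)*(-233))*(-1/1339) = -5359/137*(-1/1339) = 5359/183443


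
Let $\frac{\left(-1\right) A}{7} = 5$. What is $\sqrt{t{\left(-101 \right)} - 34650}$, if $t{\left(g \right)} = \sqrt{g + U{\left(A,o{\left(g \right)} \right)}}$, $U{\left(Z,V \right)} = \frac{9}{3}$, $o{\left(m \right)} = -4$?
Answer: $\sqrt{-34650 + 7 i \sqrt{2}} \approx 0.027 + 186.15 i$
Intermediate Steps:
$A = -35$ ($A = \left(-7\right) 5 = -35$)
$U{\left(Z,V \right)} = 3$ ($U{\left(Z,V \right)} = 9 \cdot \frac{1}{3} = 3$)
$t{\left(g \right)} = \sqrt{3 + g}$ ($t{\left(g \right)} = \sqrt{g + 3} = \sqrt{3 + g}$)
$\sqrt{t{\left(-101 \right)} - 34650} = \sqrt{\sqrt{3 - 101} - 34650} = \sqrt{\sqrt{-98} - 34650} = \sqrt{7 i \sqrt{2} - 34650} = \sqrt{-34650 + 7 i \sqrt{2}}$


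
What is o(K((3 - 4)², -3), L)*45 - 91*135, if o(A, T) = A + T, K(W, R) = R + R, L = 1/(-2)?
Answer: -25155/2 ≈ -12578.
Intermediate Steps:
L = -½ ≈ -0.50000
K(W, R) = 2*R
o(K((3 - 4)², -3), L)*45 - 91*135 = (2*(-3) - ½)*45 - 91*135 = (-6 - ½)*45 - 12285 = -13/2*45 - 12285 = -585/2 - 12285 = -25155/2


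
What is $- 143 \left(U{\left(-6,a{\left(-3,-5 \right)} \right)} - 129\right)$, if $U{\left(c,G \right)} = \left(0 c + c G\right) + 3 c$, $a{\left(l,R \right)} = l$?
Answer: $18447$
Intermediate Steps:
$U{\left(c,G \right)} = 3 c + G c$ ($U{\left(c,G \right)} = \left(0 + G c\right) + 3 c = G c + 3 c = 3 c + G c$)
$- 143 \left(U{\left(-6,a{\left(-3,-5 \right)} \right)} - 129\right) = - 143 \left(- 6 \left(3 - 3\right) - 129\right) = - 143 \left(\left(-6\right) 0 - 129\right) = - 143 \left(0 - 129\right) = \left(-143\right) \left(-129\right) = 18447$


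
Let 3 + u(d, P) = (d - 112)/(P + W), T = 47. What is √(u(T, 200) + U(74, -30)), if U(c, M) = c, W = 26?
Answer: √3611706/226 ≈ 8.4091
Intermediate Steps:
u(d, P) = -3 + (-112 + d)/(26 + P) (u(d, P) = -3 + (d - 112)/(P + 26) = -3 + (-112 + d)/(26 + P))
√(u(T, 200) + U(74, -30)) = √((-190 + 47 - 3*200)/(26 + 200) + 74) = √((-190 + 47 - 600)/226 + 74) = √((1/226)*(-743) + 74) = √(-743/226 + 74) = √(15981/226) = √3611706/226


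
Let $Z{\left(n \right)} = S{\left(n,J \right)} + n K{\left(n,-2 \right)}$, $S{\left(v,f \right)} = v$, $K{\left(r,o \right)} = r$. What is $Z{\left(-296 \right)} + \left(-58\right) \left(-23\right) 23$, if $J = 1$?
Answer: $118002$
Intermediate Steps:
$Z{\left(n \right)} = n + n^{2}$ ($Z{\left(n \right)} = n + n n = n + n^{2}$)
$Z{\left(-296 \right)} + \left(-58\right) \left(-23\right) 23 = - 296 \left(1 - 296\right) + \left(-58\right) \left(-23\right) 23 = \left(-296\right) \left(-295\right) + 1334 \cdot 23 = 87320 + 30682 = 118002$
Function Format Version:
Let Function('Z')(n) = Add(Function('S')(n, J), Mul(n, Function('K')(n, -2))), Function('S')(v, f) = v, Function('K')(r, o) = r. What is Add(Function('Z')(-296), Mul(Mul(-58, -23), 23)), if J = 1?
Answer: 118002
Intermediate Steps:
Function('Z')(n) = Add(n, Pow(n, 2)) (Function('Z')(n) = Add(n, Mul(n, n)) = Add(n, Pow(n, 2)))
Add(Function('Z')(-296), Mul(Mul(-58, -23), 23)) = Add(Mul(-296, Add(1, -296)), Mul(Mul(-58, -23), 23)) = Add(Mul(-296, -295), Mul(1334, 23)) = Add(87320, 30682) = 118002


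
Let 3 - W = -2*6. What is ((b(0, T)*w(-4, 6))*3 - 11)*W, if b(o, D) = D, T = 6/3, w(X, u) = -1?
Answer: -255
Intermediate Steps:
T = 2 (T = 6*(⅓) = 2)
W = 15 (W = 3 - (-2)*6 = 3 - 1*(-12) = 3 + 12 = 15)
((b(0, T)*w(-4, 6))*3 - 11)*W = ((2*(-1))*3 - 11)*15 = (-2*3 - 11)*15 = (-6 - 11)*15 = -17*15 = -255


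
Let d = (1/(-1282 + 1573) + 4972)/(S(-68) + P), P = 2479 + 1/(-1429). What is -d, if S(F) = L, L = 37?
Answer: -2067552937/1046250633 ≈ -1.9762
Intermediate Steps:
P = 3542490/1429 (P = 2479 - 1/1429 = 3542490/1429 ≈ 2479.0)
S(F) = 37
d = 2067552937/1046250633 (d = (1/(-1282 + 1573) + 4972)/(37 + 3542490/1429) = (1/291 + 4972)/(3595363/1429) = (1/291 + 4972)*(1429/3595363) = (1446853/291)*(1429/3595363) = 2067552937/1046250633 ≈ 1.9762)
-d = -1*2067552937/1046250633 = -2067552937/1046250633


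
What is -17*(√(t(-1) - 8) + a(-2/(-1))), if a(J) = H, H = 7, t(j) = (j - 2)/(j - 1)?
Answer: -119 - 17*I*√26/2 ≈ -119.0 - 43.342*I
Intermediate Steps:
t(j) = (-2 + j)/(-1 + j)
a(J) = 7
-17*(√(t(-1) - 8) + a(-2/(-1))) = -17*(√((-2 - 1)/(-1 - 1) - 8) + 7) = -17*(√(-3/(-2) - 8) + 7) = -17*(√(-½*(-3) - 8) + 7) = -17*(√(3/2 - 8) + 7) = -17*(√(-13/2) + 7) = -17*(I*√26/2 + 7) = -17*(7 + I*√26/2) = -119 - 17*I*√26/2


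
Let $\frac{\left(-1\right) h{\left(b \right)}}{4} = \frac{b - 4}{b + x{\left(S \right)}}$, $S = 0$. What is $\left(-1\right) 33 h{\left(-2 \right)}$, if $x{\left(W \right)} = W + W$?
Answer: $396$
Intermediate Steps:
$x{\left(W \right)} = 2 W$
$h{\left(b \right)} = - \frac{4 \left(-4 + b\right)}{b}$ ($h{\left(b \right)} = - 4 \frac{b - 4}{b + 2 \cdot 0} = - 4 \frac{-4 + b}{b + 0} = - 4 \frac{-4 + b}{b} = - \frac{4 \left(-4 + b\right)}{b}$)
$\left(-1\right) 33 h{\left(-2 \right)} = \left(-1\right) 33 \left(-4 + \frac{16}{-2}\right) = - 33 \left(-4 + 16 \left(- \frac{1}{2}\right)\right) = - 33 \left(-4 - 8\right) = \left(-33\right) \left(-12\right) = 396$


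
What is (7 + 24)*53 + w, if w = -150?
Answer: 1493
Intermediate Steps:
(7 + 24)*53 + w = (7 + 24)*53 - 150 = 31*53 - 150 = 1643 - 150 = 1493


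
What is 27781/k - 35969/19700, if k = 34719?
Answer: -701522011/683964300 ≈ -1.0257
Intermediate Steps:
27781/k - 35969/19700 = 27781/34719 - 35969/19700 = -701522011/683964300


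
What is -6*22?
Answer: -132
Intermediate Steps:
-6*22 = -1*132 = -132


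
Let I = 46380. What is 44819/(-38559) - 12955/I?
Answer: -57294157/39741476 ≈ -1.4417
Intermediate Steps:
44819/(-38559) - 12955/I = 44819/(-38559) - 12955/46380 = 44819*(-1/38559) - 12955*1/46380 = -44819/38559 - 2591/9276 = -57294157/39741476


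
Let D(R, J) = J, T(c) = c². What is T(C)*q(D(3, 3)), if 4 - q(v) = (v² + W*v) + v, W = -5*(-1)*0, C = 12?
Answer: -1152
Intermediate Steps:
W = 0 (W = 5*0 = 0)
q(v) = 4 - v - v² (q(v) = 4 - ((v² + 0*v) + v) = 4 - ((v² + 0) + v) = 4 - (v² + v) = 4 - (v + v²) = 4 + (-v - v²) = 4 - v - v²)
T(C)*q(D(3, 3)) = 12²*(4 - 1*3 - 1*3²) = 144*(4 - 3 - 1*9) = 144*(4 - 3 - 9) = 144*(-8) = -1152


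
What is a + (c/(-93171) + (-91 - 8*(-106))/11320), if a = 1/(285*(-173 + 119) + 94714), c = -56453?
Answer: 14071913063147/20915670823320 ≈ 0.67279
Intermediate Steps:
a = 1/79324 (a = 1/(285*(-54) + 94714) = 1/(-15390 + 94714) = 1/79324 ≈ 1.2607e-5)
a + (c/(-93171) + (-91 - 8*(-106))/11320) = 1/79324 + (-56453/(-93171) + (-91 - 8*(-106))/11320) = 1/79324 + (-56453*(-1/93171) + (-91 + 848)*(1/11320)) = 1/79324 + (56453/93171 + 757*(1/11320)) = 1/79324 + (56453/93171 + 757/11320) = 1/79324 + 709578407/1054695720 = 14071913063147/20915670823320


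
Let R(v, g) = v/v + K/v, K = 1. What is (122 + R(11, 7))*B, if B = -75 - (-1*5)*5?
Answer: -67700/11 ≈ -6154.5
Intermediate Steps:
R(v, g) = 1 + 1/v (R(v, g) = v/v + 1/v = 1 + 1/v)
B = -50 (B = -75 - (-5)*5 = -75 - 1*(-25) = -75 + 25 = -50)
(122 + R(11, 7))*B = (122 + (1 + 11)/11)*(-50) = (122 + (1/11)*12)*(-50) = (122 + 12/11)*(-50) = (1354/11)*(-50) = -67700/11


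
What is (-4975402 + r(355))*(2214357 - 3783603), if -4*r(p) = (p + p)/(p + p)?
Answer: 15615260158407/2 ≈ 7.8076e+12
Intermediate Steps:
r(p) = -1/4 (r(p) = -(p + p)/(4*(p + p)) = -2*p/(4*(2*p)) = -2*p*1/(2*p)/4 = -1/4*1 = -1/4)
(-4975402 + r(355))*(2214357 - 3783603) = (-4975402 - 1/4)*(2214357 - 3783603) = -19901609/4*(-1569246) = 15615260158407/2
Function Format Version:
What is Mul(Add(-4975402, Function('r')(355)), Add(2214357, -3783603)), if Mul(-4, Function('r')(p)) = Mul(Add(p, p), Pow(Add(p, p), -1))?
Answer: Rational(15615260158407, 2) ≈ 7.8076e+12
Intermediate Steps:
Function('r')(p) = Rational(-1, 4) (Function('r')(p) = Mul(Rational(-1, 4), Mul(Add(p, p), Pow(Add(p, p), -1))) = Mul(Rational(-1, 4), Mul(Mul(2, p), Pow(Mul(2, p), -1))) = Mul(Rational(-1, 4), Mul(Mul(2, p), Mul(Rational(1, 2), Pow(p, -1)))) = Mul(Rational(-1, 4), 1) = Rational(-1, 4))
Mul(Add(-4975402, Function('r')(355)), Add(2214357, -3783603)) = Mul(Add(-4975402, Rational(-1, 4)), Add(2214357, -3783603)) = Mul(Rational(-19901609, 4), -1569246) = Rational(15615260158407, 2)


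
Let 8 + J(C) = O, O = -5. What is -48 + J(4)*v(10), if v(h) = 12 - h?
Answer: -74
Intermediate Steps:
J(C) = -13 (J(C) = -8 - 5 = -13)
-48 + J(4)*v(10) = -48 - 13*(12 - 1*10) = -48 - 13*(12 - 10) = -48 - 13*2 = -48 - 26 = -74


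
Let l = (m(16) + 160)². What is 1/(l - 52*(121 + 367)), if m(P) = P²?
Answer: 1/147680 ≈ 6.7714e-6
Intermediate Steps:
l = 173056 (l = (16² + 160)² = (256 + 160)² = 416² = 173056)
1/(l - 52*(121 + 367)) = 1/(173056 - 52*(121 + 367)) = 1/(173056 - 52*488) = 1/(173056 - 25376) = 1/147680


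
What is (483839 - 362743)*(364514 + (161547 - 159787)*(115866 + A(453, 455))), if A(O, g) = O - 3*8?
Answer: 24829973590544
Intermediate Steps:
A(O, g) = -24 + O (A(O, g) = O - 24 = -24 + O)
(483839 - 362743)*(364514 + (161547 - 159787)*(115866 + A(453, 455))) = (483839 - 362743)*(364514 + (161547 - 159787)*(115866 + (-24 + 453))) = 121096*(364514 + 1760*(115866 + 429)) = 121096*(364514 + 1760*116295) = 121096*(364514 + 204679200) = 121096*205043714 = 24829973590544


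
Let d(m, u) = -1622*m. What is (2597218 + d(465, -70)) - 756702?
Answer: 1086286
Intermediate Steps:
(2597218 + d(465, -70)) - 756702 = (2597218 - 1622*465) - 756702 = (2597218 - 754230) - 756702 = 1842988 - 756702 = 1086286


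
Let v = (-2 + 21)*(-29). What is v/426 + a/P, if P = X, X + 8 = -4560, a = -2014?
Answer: -414751/486492 ≈ -0.85253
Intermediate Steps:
X = -4568 (X = -8 - 4560 = -4568)
v = -551 (v = 19*(-29) = -551)
P = -4568
v/426 + a/P = -551/426 - 2014/(-4568) = -551*1/426 - 2014*(-1/4568) = -551/426 + 1007/2284 = -414751/486492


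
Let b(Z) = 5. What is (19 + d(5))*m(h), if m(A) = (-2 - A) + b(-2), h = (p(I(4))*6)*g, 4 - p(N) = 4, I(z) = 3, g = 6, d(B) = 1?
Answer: 60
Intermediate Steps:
p(N) = 0 (p(N) = 4 - 1*4 = 4 - 4 = 0)
h = 0 (h = (0*6)*6 = 0*6 = 0)
m(A) = 3 - A (m(A) = (-2 - A) + 5 = 3 - A)
(19 + d(5))*m(h) = (19 + 1)*(3 - 1*0) = 20*(3 + 0) = 20*3 = 60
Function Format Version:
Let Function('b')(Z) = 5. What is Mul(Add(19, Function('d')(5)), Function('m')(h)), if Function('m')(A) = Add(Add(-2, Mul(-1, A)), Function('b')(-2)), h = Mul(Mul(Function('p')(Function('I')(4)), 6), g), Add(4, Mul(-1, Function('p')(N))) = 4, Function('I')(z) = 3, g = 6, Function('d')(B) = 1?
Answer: 60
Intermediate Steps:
Function('p')(N) = 0 (Function('p')(N) = Add(4, Mul(-1, 4)) = Add(4, -4) = 0)
h = 0 (h = Mul(Mul(0, 6), 6) = Mul(0, 6) = 0)
Function('m')(A) = Add(3, Mul(-1, A)) (Function('m')(A) = Add(Add(-2, Mul(-1, A)), 5) = Add(3, Mul(-1, A)))
Mul(Add(19, Function('d')(5)), Function('m')(h)) = Mul(Add(19, 1), Add(3, Mul(-1, 0))) = Mul(20, Add(3, 0)) = Mul(20, 3) = 60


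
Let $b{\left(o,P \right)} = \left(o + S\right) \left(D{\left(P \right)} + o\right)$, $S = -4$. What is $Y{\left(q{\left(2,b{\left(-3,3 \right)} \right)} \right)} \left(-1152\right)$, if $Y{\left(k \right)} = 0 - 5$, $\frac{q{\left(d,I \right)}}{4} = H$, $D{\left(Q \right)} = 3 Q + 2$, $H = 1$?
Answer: $5760$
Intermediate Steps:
$D{\left(Q \right)} = 2 + 3 Q$
$b{\left(o,P \right)} = \left(-4 + o\right) \left(2 + o + 3 P\right)$ ($b{\left(o,P \right)} = \left(o - 4\right) \left(\left(2 + 3 P\right) + o\right) = \left(-4 + o\right) \left(2 + o + 3 P\right)$)
$q{\left(d,I \right)} = 4$ ($q{\left(d,I \right)} = 4 \cdot 1 = 4$)
$Y{\left(k \right)} = -5$ ($Y{\left(k \right)} = 0 - 5 = -5$)
$Y{\left(q{\left(2,b{\left(-3,3 \right)} \right)} \right)} \left(-1152\right) = \left(-5\right) \left(-1152\right) = 5760$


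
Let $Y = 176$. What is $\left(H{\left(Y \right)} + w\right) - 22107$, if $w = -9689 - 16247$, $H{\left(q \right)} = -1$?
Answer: $-48044$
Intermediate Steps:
$w = -25936$ ($w = -9689 - 16247 = -25936$)
$\left(H{\left(Y \right)} + w\right) - 22107 = \left(-1 - 25936\right) - 22107 = -25937 - 22107 = -48044$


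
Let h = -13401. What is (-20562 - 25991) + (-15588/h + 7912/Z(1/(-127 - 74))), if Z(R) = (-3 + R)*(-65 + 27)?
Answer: -198570703444/4271941 ≈ -46483.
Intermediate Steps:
Z(R) = 114 - 38*R (Z(R) = (-3 + R)*(-38) = 114 - 38*R)
(-20562 - 25991) + (-15588/h + 7912/Z(1/(-127 - 74))) = (-20562 - 25991) + (-15588/(-13401) + 7912/(114 - 38/(-127 - 74))) = -46553 + (-15588*(-1/13401) + 7912/(114 - 38/(-201))) = -46553 + (1732/1489 + 7912/(114 - 38*(-1/201))) = -46553 + (1732/1489 + 7912/(114 + 38/201)) = -46553 + (1732/1489 + 7912/(22952/201)) = -46553 + (1732/1489 + 7912*(201/22952)) = -46553 + (1732/1489 + 198789/2869) = -46553 + 300965929/4271941 = -198570703444/4271941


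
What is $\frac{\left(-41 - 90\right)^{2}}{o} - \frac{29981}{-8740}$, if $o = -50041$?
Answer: $\frac{1350292081}{437358340} \approx 3.0874$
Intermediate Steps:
$\frac{\left(-41 - 90\right)^{2}}{o} - \frac{29981}{-8740} = \frac{\left(-41 - 90\right)^{2}}{-50041} - \frac{29981}{-8740} = \left(-131\right)^{2} \left(- \frac{1}{50041}\right) - - \frac{29981}{8740} = 17161 \left(- \frac{1}{50041}\right) + \frac{29981}{8740} = - \frac{17161}{50041} + \frac{29981}{8740} = \frac{1350292081}{437358340}$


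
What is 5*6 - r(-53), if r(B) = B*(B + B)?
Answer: -5588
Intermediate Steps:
r(B) = 2*B**2 (r(B) = B*(2*B) = 2*B**2)
5*6 - r(-53) = 5*6 - 2*(-53)**2 = 30 - 2*2809 = 30 - 1*5618 = 30 - 5618 = -5588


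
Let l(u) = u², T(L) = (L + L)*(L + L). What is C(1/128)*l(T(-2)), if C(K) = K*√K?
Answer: √2/8 ≈ 0.17678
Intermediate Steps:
T(L) = 4*L² (T(L) = (2*L)*(2*L) = 4*L²)
C(K) = K^(3/2)
C(1/128)*l(T(-2)) = (1/128)^(3/2)*(4*(-2)²)² = (1/128)^(3/2)*(4*4)² = (√2/2048)*16² = (√2/2048)*256 = √2/8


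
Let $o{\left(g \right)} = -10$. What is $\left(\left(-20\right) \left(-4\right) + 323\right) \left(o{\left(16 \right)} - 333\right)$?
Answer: $-138229$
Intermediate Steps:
$\left(\left(-20\right) \left(-4\right) + 323\right) \left(o{\left(16 \right)} - 333\right) = \left(\left(-20\right) \left(-4\right) + 323\right) \left(-10 - 333\right) = \left(80 + 323\right) \left(-343\right) = 403 \left(-343\right) = -138229$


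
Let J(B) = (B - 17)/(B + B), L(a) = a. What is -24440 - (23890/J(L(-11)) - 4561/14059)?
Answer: -4252464098/98413 ≈ -43210.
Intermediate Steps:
J(B) = (-17 + B)/(2*B) (J(B) = (-17 + B)/((2*B)) = (-17 + B)*(1/(2*B)) = (-17 + B)/(2*B))
-24440 - (23890/J(L(-11)) - 4561/14059) = -24440 - (23890/(((1/2)*(-17 - 11)/(-11))) - 4561/14059) = -24440 - (23890/(((1/2)*(-1/11)*(-28))) - 4561*1/14059) = -24440 - (23890/(14/11) - 4561/14059) = -24440 - (23890*(11/14) - 4561/14059) = -24440 - (131395/7 - 4561/14059) = -24440 - 1*1847250378/98413 = -24440 - 1847250378/98413 = -4252464098/98413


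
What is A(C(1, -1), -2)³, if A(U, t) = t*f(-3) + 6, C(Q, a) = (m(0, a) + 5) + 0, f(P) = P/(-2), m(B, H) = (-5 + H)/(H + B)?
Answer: 27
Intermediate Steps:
m(B, H) = (-5 + H)/(B + H)
f(P) = -P/2 (f(P) = P*(-½) = -P/2)
C(Q, a) = 5 + (-5 + a)/a (C(Q, a) = ((-5 + a)/(0 + a) + 5) + 0 = ((-5 + a)/a + 5) + 0 = (5 + (-5 + a)/a) + 0 = 5 + (-5 + a)/a)
A(U, t) = 6 + 3*t/2 (A(U, t) = t*(-½*(-3)) + 6 = t*(3/2) + 6 = 3*t/2 + 6 = 6 + 3*t/2)
A(C(1, -1), -2)³ = (6 + (3/2)*(-2))³ = (6 - 3)³ = 3³ = 27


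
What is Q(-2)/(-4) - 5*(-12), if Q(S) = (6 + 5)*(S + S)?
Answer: 71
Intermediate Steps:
Q(S) = 22*S (Q(S) = 11*(2*S) = 22*S)
Q(-2)/(-4) - 5*(-12) = (22*(-2))/(-4) - 5*(-12) = -44*(-¼) + 60 = 11 + 60 = 71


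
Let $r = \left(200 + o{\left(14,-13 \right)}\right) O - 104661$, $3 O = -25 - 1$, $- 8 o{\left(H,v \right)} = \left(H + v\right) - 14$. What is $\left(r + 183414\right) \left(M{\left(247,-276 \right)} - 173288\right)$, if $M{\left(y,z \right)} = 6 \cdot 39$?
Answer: $- \frac{79956745309}{6} \approx -1.3326 \cdot 10^{10}$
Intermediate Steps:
$o{\left(H,v \right)} = \frac{7}{4} - \frac{H}{8} - \frac{v}{8}$ ($o{\left(H,v \right)} = - \frac{\left(H + v\right) - 14}{8} = - \frac{-14 + H + v}{8} = \frac{7}{4} - \frac{H}{8} - \frac{v}{8}$)
$O = - \frac{26}{3}$ ($O = \frac{-25 - 1}{3} = \frac{1}{3} \left(-26\right) = - \frac{26}{3} \approx -8.6667$)
$M{\left(y,z \right)} = 234$
$r = - \frac{1276901}{12}$ ($r = \left(200 - - \frac{13}{8}\right) \left(- \frac{26}{3}\right) - 104661 = \left(200 + \left(\frac{7}{4} - \frac{7}{4} + \frac{13}{8}\right)\right) \left(- \frac{26}{3}\right) - 104661 = \left(200 + \frac{13}{8}\right) \left(- \frac{26}{3}\right) - 104661 = \frac{1613}{8} \left(- \frac{26}{3}\right) - 104661 = - \frac{20969}{12} - 104661 = - \frac{1276901}{12} \approx -1.0641 \cdot 10^{5}$)
$\left(r + 183414\right) \left(M{\left(247,-276 \right)} - 173288\right) = \left(- \frac{1276901}{12} + 183414\right) \left(234 - 173288\right) = \frac{924067}{12} \left(-173054\right) = - \frac{79956745309}{6}$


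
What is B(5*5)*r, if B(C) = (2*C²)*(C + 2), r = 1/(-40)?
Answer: -3375/4 ≈ -843.75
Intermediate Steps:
r = -1/40 ≈ -0.025000
B(C) = 2*C²*(2 + C) (B(C) = (2*C²)*(2 + C) = 2*C²*(2 + C))
B(5*5)*r = (2*(5*5)²*(2 + 5*5))*(-1/40) = (2*25²*(2 + 25))*(-1/40) = (2*625*27)*(-1/40) = 33750*(-1/40) = -3375/4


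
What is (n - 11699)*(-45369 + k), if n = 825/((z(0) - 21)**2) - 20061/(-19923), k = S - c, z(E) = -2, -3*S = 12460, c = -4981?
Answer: 5490691932943912/10539267 ≈ 5.2097e+8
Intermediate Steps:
S = -12460/3 (S = -1/3*12460 = -12460/3 ≈ -4153.3)
k = 2483/3 (k = -12460/3 - 1*(-4981) = -12460/3 + 4981 = 2483/3 ≈ 827.67)
n = 9016248/3513089 (n = 825/((-2 - 21)**2) - 20061/(-19923) = 825/((-23)**2) - 20061*(-1/19923) = 825/529 + 6687/6641 = 9016248/3513089 ≈ 2.5665)
(n - 11699)*(-45369 + k) = (9016248/3513089 - 11699)*(-45369 + 2483/3) = -41090611963/3513089*(-133624/3) = 5490691932943912/10539267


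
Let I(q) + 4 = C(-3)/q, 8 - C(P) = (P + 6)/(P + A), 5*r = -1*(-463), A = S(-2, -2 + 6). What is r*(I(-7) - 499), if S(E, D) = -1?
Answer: -933871/20 ≈ -46694.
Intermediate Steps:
A = -1
r = 463/5 (r = (-1*(-463))/5 = (⅕)*463 = 463/5 ≈ 92.600)
C(P) = 8 - (6 + P)/(-1 + P) (C(P) = 8 - (P + 6)/(P - 1) = 8 - (6 + P)/(-1 + P))
I(q) = -4 + 35/(4*q) (I(q) = -4 + (7*(-2 - 3)/(-1 - 3))/q = -4 + (7*(-5)/(-4))/q = -4 + (7*(-¼)*(-5))/q = -4 + 35/(4*q))
r*(I(-7) - 499) = 463*((-4 + (35/4)/(-7)) - 499)/5 = 463*((-4 + (35/4)*(-⅐)) - 499)/5 = 463*((-4 - 5/4) - 499)/5 = 463*(-21/4 - 499)/5 = (463/5)*(-2017/4) = -933871/20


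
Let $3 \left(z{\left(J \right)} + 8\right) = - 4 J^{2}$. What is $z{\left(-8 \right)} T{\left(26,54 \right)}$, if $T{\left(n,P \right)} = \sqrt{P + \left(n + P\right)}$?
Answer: $- \frac{280 \sqrt{134}}{3} \approx -1080.4$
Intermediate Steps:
$T{\left(n,P \right)} = \sqrt{n + 2 P}$ ($T{\left(n,P \right)} = \sqrt{P + \left(P + n\right)} = \sqrt{n + 2 P}$)
$z{\left(J \right)} = -8 - \frac{4 J^{2}}{3}$ ($z{\left(J \right)} = -8 + \frac{\left(-4\right) J^{2}}{3} = -8 - \frac{4 J^{2}}{3}$)
$z{\left(-8 \right)} T{\left(26,54 \right)} = \left(-8 - \frac{4 \left(-8\right)^{2}}{3}\right) \sqrt{26 + 2 \cdot 54} = \left(-8 - \frac{256}{3}\right) \sqrt{26 + 108} = \left(-8 - \frac{256}{3}\right) \sqrt{134} = - \frac{280 \sqrt{134}}{3}$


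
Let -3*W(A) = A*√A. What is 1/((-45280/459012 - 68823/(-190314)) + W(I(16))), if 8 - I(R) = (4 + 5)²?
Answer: 1548497848429161798/254513789843546779166213 - 143280192878470932204*I*√73/254513789843546779166213 ≈ 6.0841e-6 - 0.0048099*I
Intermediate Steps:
I(R) = -73 (I(R) = 8 - (4 + 5)² = 8 - 1*9² = 8 - 1*81 = 8 - 81 = -73)
W(A) = -A^(3/2)/3 (W(A) = -A*√A/3 = -A^(3/2)/3)
1/((-45280/459012 - 68823/(-190314)) + W(I(16))) = 1/((-45280/459012 - 68823/(-190314)) - (-73)*I*√73/3) = 1/((-45280*1/459012 - 68823*(-1/190314)) - (-73)*I*√73/3) = 1/((-11320/114753 + 7647/21146) + 73*I*√73/3) = 1/(638143471/2426566938 + 73*I*√73/3)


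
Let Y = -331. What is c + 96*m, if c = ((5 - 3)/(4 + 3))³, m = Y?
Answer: -10899160/343 ≈ -31776.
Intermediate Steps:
m = -331
c = 8/343 (c = (2/7)³ = 8/343 ≈ 0.023324)
c + 96*m = 8/343 + 96*(-331) = 8/343 - 31776 = -10899160/343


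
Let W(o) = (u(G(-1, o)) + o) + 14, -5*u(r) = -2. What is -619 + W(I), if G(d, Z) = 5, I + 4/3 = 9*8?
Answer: -8009/15 ≈ -533.93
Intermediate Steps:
I = 212/3 (I = -4/3 + 9*8 = -4/3 + 72 = 212/3 ≈ 70.667)
u(r) = ⅖ (u(r) = -⅕*(-2) = ⅖)
W(o) = 72/5 + o (W(o) = (⅖ + o) + 14 = 72/5 + o)
-619 + W(I) = -619 + (72/5 + 212/3) = -619 + 1276/15 = -8009/15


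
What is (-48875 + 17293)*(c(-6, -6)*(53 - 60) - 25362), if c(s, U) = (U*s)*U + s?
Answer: 751904256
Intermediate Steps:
c(s, U) = s + s*U² (c(s, U) = s*U² + s = s + s*U²)
(-48875 + 17293)*(c(-6, -6)*(53 - 60) - 25362) = (-48875 + 17293)*((-6*(1 + (-6)²))*(53 - 60) - 25362) = -31582*(-6*(1 + 36)*(-7) - 25362) = -31582*(-6*37*(-7) - 25362) = -31582*(-222*(-7) - 25362) = -31582*(1554 - 25362) = -31582*(-23808) = 751904256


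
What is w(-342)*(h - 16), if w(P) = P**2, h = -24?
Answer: -4678560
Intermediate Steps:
w(-342)*(h - 16) = (-342)**2*(-24 - 16) = 116964*(-40) = -4678560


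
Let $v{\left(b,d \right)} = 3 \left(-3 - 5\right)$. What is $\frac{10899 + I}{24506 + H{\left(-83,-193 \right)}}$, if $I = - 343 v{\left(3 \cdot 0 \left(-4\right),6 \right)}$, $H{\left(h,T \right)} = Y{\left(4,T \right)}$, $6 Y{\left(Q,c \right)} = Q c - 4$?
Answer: $\frac{57393}{73130} \approx 0.78481$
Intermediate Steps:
$v{\left(b,d \right)} = -24$ ($v{\left(b,d \right)} = 3 \left(-8\right) = -24$)
$Y{\left(Q,c \right)} = - \frac{2}{3} + \frac{Q c}{6}$ ($Y{\left(Q,c \right)} = \frac{Q c - 4}{6} = \frac{-4 + Q c}{6} = - \frac{2}{3} + \frac{Q c}{6}$)
$H{\left(h,T \right)} = - \frac{2}{3} + \frac{2 T}{3}$ ($H{\left(h,T \right)} = - \frac{2}{3} + \frac{1}{6} \cdot 4 T = - \frac{2}{3} + \frac{2 T}{3}$)
$I = 8232$ ($I = \left(-343\right) \left(-24\right) = 8232$)
$\frac{10899 + I}{24506 + H{\left(-83,-193 \right)}} = \frac{10899 + 8232}{24506 + \left(- \frac{2}{3} + \frac{2}{3} \left(-193\right)\right)} = \frac{19131}{24506 - \frac{388}{3}} = \frac{19131}{\frac{73130}{3}} = 19131 \cdot \frac{3}{73130} = \frac{57393}{73130}$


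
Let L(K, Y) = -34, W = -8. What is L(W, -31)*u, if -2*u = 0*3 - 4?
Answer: -68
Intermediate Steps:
u = 2 (u = -(0*3 - 4)/2 = -(0 - 4)/2 = -½*(-4) = 2)
L(W, -31)*u = -34*2 = -68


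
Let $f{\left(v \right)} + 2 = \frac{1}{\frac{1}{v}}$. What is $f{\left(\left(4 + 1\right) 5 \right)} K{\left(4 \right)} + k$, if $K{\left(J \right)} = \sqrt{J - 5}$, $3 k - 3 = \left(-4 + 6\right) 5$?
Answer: $\frac{13}{3} + 23 i \approx 4.3333 + 23.0 i$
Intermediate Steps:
$k = \frac{13}{3}$ ($k = 1 + \frac{\left(-4 + 6\right) 5}{3} = 1 + \frac{2 \cdot 5}{3} = 1 + \frac{1}{3} \cdot 10 = 1 + \frac{10}{3} = \frac{13}{3} \approx 4.3333$)
$f{\left(v \right)} = -2 + v$ ($f{\left(v \right)} = -2 + \frac{1}{\frac{1}{v}} = -2 + v$)
$K{\left(J \right)} = \sqrt{-5 + J}$
$f{\left(\left(4 + 1\right) 5 \right)} K{\left(4 \right)} + k = \left(-2 + \left(4 + 1\right) 5\right) \sqrt{-5 + 4} + \frac{13}{3} = \left(-2 + 5 \cdot 5\right) \sqrt{-1} + \frac{13}{3} = \left(-2 + 25\right) i + \frac{13}{3} = 23 i + \frac{13}{3} = \frac{13}{3} + 23 i$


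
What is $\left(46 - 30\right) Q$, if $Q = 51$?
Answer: $816$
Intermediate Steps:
$\left(46 - 30\right) Q = \left(46 - 30\right) 51 = 16 \cdot 51 = 816$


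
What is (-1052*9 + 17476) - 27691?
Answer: -19683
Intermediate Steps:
(-1052*9 + 17476) - 27691 = (-9468 + 17476) - 27691 = 8008 - 27691 = -19683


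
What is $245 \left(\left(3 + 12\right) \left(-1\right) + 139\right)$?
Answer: $30380$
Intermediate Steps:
$245 \left(\left(3 + 12\right) \left(-1\right) + 139\right) = 245 \left(15 \left(-1\right) + 139\right) = 245 \left(-15 + 139\right) = 245 \cdot 124 = 30380$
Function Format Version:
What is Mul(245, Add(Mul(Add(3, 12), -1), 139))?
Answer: 30380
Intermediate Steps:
Mul(245, Add(Mul(Add(3, 12), -1), 139)) = Mul(245, Add(Mul(15, -1), 139)) = Mul(245, Add(-15, 139)) = Mul(245, 124) = 30380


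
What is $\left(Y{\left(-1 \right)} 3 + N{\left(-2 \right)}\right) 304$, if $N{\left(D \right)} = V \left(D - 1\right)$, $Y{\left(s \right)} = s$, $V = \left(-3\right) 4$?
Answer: $10032$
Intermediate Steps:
$V = -12$
$N{\left(D \right)} = 12 - 12 D$ ($N{\left(D \right)} = - 12 \left(D - 1\right) = - 12 \left(-1 + D\right) = 12 - 12 D$)
$\left(Y{\left(-1 \right)} 3 + N{\left(-2 \right)}\right) 304 = \left(\left(-1\right) 3 + \left(12 - -24\right)\right) 304 = \left(-3 + \left(12 + 24\right)\right) 304 = \left(-3 + 36\right) 304 = 33 \cdot 304 = 10032$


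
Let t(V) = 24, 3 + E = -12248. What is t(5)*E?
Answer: -294024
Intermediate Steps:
E = -12251 (E = -3 - 12248 = -12251)
t(5)*E = 24*(-12251) = -294024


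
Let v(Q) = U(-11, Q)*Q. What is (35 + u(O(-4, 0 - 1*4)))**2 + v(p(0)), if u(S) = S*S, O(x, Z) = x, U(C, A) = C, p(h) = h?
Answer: 2601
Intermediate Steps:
u(S) = S**2
v(Q) = -11*Q
(35 + u(O(-4, 0 - 1*4)))**2 + v(p(0)) = (35 + (-4)**2)**2 - 11*0 = (35 + 16)**2 + 0 = 51**2 + 0 = 2601 + 0 = 2601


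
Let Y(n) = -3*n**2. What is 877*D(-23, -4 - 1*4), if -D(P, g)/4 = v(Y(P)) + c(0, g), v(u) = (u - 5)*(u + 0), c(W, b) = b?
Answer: -8862947968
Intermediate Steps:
v(u) = u*(-5 + u) (v(u) = (-5 + u)*u = u*(-5 + u))
D(P, g) = -4*g + 12*P**2*(-5 - 3*P**2) (D(P, g) = -4*((-3*P**2)*(-5 - 3*P**2) + g) = -4*(-3*P**2*(-5 - 3*P**2) + g) = -4*(g - 3*P**2*(-5 - 3*P**2)) = -4*g + 12*P**2*(-5 - 3*P**2))
877*D(-23, -4 - 1*4) = 877*(-60*(-23)**2 - 36*(-23)**4 - 4*(-4 - 1*4)) = 877*(-60*529 - 36*279841 - 4*(-4 - 4)) = 877*(-31740 - 10074276 - 4*(-8)) = 877*(-31740 - 10074276 + 32) = 877*(-10105984) = -8862947968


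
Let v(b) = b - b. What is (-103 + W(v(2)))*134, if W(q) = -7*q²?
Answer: -13802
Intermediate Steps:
v(b) = 0
(-103 + W(v(2)))*134 = (-103 - 7*0²)*134 = (-103 - 7*0)*134 = (-103 + 0)*134 = -103*134 = -13802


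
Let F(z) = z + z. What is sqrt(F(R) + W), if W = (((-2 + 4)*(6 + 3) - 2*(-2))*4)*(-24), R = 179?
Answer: I*sqrt(1754) ≈ 41.881*I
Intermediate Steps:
W = -2112 (W = ((2*9 + 4)*4)*(-24) = ((18 + 4)*4)*(-24) = (22*4)*(-24) = 88*(-24) = -2112)
F(z) = 2*z
sqrt(F(R) + W) = sqrt(2*179 - 2112) = sqrt(358 - 2112) = sqrt(-1754) = I*sqrt(1754)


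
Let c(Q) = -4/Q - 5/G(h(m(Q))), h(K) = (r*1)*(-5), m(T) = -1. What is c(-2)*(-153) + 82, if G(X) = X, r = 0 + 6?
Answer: -499/2 ≈ -249.50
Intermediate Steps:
r = 6
h(K) = -30 (h(K) = (6*1)*(-5) = 6*(-5) = -30)
c(Q) = ⅙ - 4/Q (c(Q) = -4/Q - 5/(-30) = -4/Q - 5*(-1/30) = -4/Q + ⅙ = ⅙ - 4/Q)
c(-2)*(-153) + 82 = ((⅙)*(-24 - 2)/(-2))*(-153) + 82 = ((⅙)*(-½)*(-26))*(-153) + 82 = (13/6)*(-153) + 82 = -663/2 + 82 = -499/2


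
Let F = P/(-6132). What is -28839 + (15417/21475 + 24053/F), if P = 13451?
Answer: -11497644743808/288860225 ≈ -39804.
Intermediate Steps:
F = -13451/6132 (F = 13451/(-6132) = 13451*(-1/6132) = -13451/6132 ≈ -2.1936)
-28839 + (15417/21475 + 24053/F) = -28839 + (15417/21475 + 24053/(-13451/6132)) = -28839 + (15417*(1/21475) + 24053*(-6132/13451)) = -28839 + (15417/21475 - 147492996/13451) = -28839 - 3167204715033/288860225 = -11497644743808/288860225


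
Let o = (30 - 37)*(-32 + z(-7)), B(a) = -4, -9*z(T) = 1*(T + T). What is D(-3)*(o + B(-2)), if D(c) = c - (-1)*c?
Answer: -3764/3 ≈ -1254.7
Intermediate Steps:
z(T) = -2*T/9 (z(T) = -(T + T)/9 = -2*T/9)
D(c) = 2*c (D(c) = c + c = 2*c)
o = 1918/9 (o = (30 - 37)*(-32 - 2/9*(-7)) = -7*(-32 + 14/9) = -7*(-274/9) = 1918/9 ≈ 213.11)
D(-3)*(o + B(-2)) = (2*(-3))*(1918/9 - 4) = -6*1882/9 = -3764/3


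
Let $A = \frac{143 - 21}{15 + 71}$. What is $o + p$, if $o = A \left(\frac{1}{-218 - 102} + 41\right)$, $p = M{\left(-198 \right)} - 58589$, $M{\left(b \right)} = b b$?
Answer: $- \frac{265937341}{13760} \approx -19327.0$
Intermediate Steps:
$M{\left(b \right)} = b^{2}$
$A = \frac{61}{43}$ ($A = \frac{122}{86} = 122 \cdot \frac{1}{86} = \frac{61}{43} \approx 1.4186$)
$p = -19385$ ($p = \left(-198\right)^{2} - 58589 = 39204 - 58589 = -19385$)
$o = \frac{800259}{13760}$ ($o = \frac{61 \left(\frac{1}{-218 - 102} + 41\right)}{43} = \frac{61 \left(\frac{1}{-320} + 41\right)}{43} = \frac{61 \left(- \frac{1}{320} + 41\right)}{43} = \frac{61}{43} \cdot \frac{13119}{320} = \frac{800259}{13760} \approx 58.158$)
$o + p = \frac{800259}{13760} - 19385 = - \frac{265937341}{13760}$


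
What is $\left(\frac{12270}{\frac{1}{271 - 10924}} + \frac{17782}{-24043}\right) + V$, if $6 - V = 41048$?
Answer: $- \frac{3143702859918}{24043} \approx -1.3075 \cdot 10^{8}$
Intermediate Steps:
$V = -41042$ ($V = 6 - 41048 = -41042$)
$\left(\frac{12270}{\frac{1}{271 - 10924}} + \frac{17782}{-24043}\right) + V = \left(\frac{12270}{\frac{1}{271 - 10924}} + \frac{17782}{-24043}\right) - 41042 = \left(\frac{12270}{\frac{1}{-10653}} + 17782 \left(- \frac{1}{24043}\right)\right) - 41042 = \left(\frac{12270}{- \frac{1}{10653}} - \frac{17782}{24043}\right) - 41042 = \left(12270 \left(-10653\right) - \frac{17782}{24043}\right) - 41042 = \left(-130712310 - \frac{17782}{24043}\right) - 41042 = - \frac{3142716087112}{24043} - 41042 = - \frac{3143702859918}{24043}$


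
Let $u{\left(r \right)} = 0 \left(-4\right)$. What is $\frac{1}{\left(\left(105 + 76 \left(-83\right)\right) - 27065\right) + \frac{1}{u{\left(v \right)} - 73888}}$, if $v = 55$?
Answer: $- \frac{73888}{2458105985} \approx -3.0059 \cdot 10^{-5}$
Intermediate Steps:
$u{\left(r \right)} = 0$
$\frac{1}{\left(\left(105 + 76 \left(-83\right)\right) - 27065\right) + \frac{1}{u{\left(v \right)} - 73888}} = \frac{1}{\left(\left(105 + 76 \left(-83\right)\right) - 27065\right) + \frac{1}{0 - 73888}} = \frac{1}{\left(\left(105 - 6308\right) - 27065\right) + \frac{1}{-73888}} = \frac{1}{\left(-6203 - 27065\right) - \frac{1}{73888}} = \frac{1}{-33268 - \frac{1}{73888}} = \frac{1}{- \frac{2458105985}{73888}} = - \frac{73888}{2458105985}$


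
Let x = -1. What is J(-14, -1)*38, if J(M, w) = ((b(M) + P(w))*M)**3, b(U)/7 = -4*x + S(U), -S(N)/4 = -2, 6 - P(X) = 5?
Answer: -64036042000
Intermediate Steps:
P(X) = 1 (P(X) = 6 - 1*5 = 6 - 5 = 1)
S(N) = 8 (S(N) = -4*(-2) = 8)
b(U) = 84 (b(U) = 7*(-4*(-1) + 8) = 7*(4 + 8) = 7*12 = 84)
J(M, w) = 614125*M**3 (J(M, w) = ((84 + 1)*M)**3 = (85*M)**3 = 614125*M**3)
J(-14, -1)*38 = (614125*(-14)**3)*38 = (614125*(-2744))*38 = -1685159000*38 = -64036042000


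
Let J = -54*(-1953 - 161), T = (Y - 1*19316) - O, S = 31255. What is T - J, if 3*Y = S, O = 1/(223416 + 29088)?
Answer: -31071543049/252504 ≈ -1.2305e+5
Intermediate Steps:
O = 1/252504 ≈ 3.9603e-6
Y = 31255/3 (Y = (⅓)*31255 = 31255/3 ≈ 10418.)
T = -2246696425/252504 (T = (31255/3 - 1*19316) - 1*1/252504 = (31255/3 - 19316) - 1/252504 = -26693/3 - 1/252504 = -2246696425/252504 ≈ -8897.7)
J = 114156 (J = -54*(-2114) = 114156)
T - J = -2246696425/252504 - 1*114156 = -2246696425/252504 - 114156 = -31071543049/252504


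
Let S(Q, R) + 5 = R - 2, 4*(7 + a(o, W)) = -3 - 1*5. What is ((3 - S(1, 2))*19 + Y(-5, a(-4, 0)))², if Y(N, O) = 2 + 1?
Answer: 24025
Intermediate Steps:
a(o, W) = -9 (a(o, W) = -7 + (-3 - 1*5)/4 = -7 + (-3 - 5)/4 = -7 + (¼)*(-8) = -7 - 2 = -9)
Y(N, O) = 3
S(Q, R) = -7 + R (S(Q, R) = -5 + (R - 2) = -5 + (-2 + R) = -7 + R)
((3 - S(1, 2))*19 + Y(-5, a(-4, 0)))² = ((3 - (-7 + 2))*19 + 3)² = ((3 - 1*(-5))*19 + 3)² = ((3 + 5)*19 + 3)² = (8*19 + 3)² = (152 + 3)² = 155² = 24025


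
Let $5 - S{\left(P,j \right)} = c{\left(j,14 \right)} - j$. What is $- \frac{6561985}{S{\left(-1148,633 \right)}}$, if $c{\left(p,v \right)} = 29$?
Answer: $- \frac{6561985}{609} \approx -10775.0$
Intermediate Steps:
$S{\left(P,j \right)} = -24 + j$ ($S{\left(P,j \right)} = 5 - \left(29 - j\right) = 5 + \left(-29 + j\right) = -24 + j$)
$- \frac{6561985}{S{\left(-1148,633 \right)}} = - \frac{6561985}{-24 + 633} = - \frac{6561985}{609}$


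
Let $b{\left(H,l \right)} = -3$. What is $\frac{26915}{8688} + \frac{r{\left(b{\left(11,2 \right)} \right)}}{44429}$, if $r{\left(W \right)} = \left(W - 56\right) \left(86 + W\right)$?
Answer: $\frac{1153261399}{385999152} \approx 2.9877$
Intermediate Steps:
$r{\left(W \right)} = \left(-56 + W\right) \left(86 + W\right)$
$\frac{26915}{8688} + \frac{r{\left(b{\left(11,2 \right)} \right)}}{44429} = \frac{26915}{8688} + \frac{-4816 + \left(-3\right)^{2} + 30 \left(-3\right)}{44429} = 26915 \cdot \frac{1}{8688} + \left(-4816 + 9 - 90\right) \frac{1}{44429} = \frac{26915}{8688} - \frac{4897}{44429} = \frac{1153261399}{385999152}$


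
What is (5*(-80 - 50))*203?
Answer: -131950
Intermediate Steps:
(5*(-80 - 50))*203 = (5*(-130))*203 = -650*203 = -131950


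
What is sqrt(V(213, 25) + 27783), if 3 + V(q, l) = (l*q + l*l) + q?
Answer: sqrt(33943) ≈ 184.24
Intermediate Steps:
V(q, l) = -3 + q + l**2 + l*q (V(q, l) = -3 + ((l*q + l*l) + q) = -3 + ((l*q + l**2) + q) = -3 + ((l**2 + l*q) + q) = -3 + (q + l**2 + l*q) = -3 + q + l**2 + l*q)
sqrt(V(213, 25) + 27783) = sqrt((-3 + 213 + 25**2 + 25*213) + 27783) = sqrt((-3 + 213 + 625 + 5325) + 27783) = sqrt(6160 + 27783) = sqrt(33943)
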